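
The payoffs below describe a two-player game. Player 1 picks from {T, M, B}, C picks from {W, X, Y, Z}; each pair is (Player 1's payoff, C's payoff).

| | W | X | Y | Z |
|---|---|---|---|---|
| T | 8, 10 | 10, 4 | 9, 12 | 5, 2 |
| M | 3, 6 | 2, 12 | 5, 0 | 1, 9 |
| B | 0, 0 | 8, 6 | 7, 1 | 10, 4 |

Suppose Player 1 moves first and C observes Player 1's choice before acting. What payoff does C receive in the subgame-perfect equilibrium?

Backward induction with Player 1 moving first.
- T → C plays Y (best of 10, 4, 12, 2); Player 1 gets 9.
- M → C plays X (best of 6, 12, 0, 9); Player 1 gets 2.
- B → C plays X (best of 0, 6, 1, 4); Player 1 gets 8.
Maximizing over 9, 2, 8, Player 1 chooses T. Subgame-perfect outcome: (T, Y) with payoffs (9, 12).

12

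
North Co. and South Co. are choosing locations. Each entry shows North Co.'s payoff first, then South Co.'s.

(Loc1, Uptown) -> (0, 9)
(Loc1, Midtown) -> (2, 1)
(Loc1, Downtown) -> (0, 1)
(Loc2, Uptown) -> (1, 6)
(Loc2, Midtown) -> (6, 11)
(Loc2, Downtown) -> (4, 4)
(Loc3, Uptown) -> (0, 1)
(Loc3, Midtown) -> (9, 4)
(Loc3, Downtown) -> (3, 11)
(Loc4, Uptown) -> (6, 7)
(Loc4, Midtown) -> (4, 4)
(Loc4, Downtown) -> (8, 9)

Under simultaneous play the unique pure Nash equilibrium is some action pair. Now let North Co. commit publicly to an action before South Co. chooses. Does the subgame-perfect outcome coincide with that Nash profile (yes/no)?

yes

Work backward from South Co.'s decision.
- Loc1: BR = Uptown, leader payoff 0.
- Loc2: BR = Midtown, leader payoff 6.
- Loc3: BR = Downtown, leader payoff 3.
- Loc4: BR = Downtown, leader payoff 8.
Maximizing over 0, 6, 3, 8, North Co. chooses Loc4. Subgame-perfect outcome: (Loc4, Downtown) with payoffs (8, 9).
Under simultaneous play:
North Co.'s best replies: Uptown→Loc4; Midtown→Loc3; Downtown→Loc4.
South Co.'s best replies: Loc1→Uptown; Loc2→Midtown; Loc3→Downtown; Loc4→Downtown.
Only (Loc4, Downtown) has each player best-responding; Nash payoffs (8, 9).
Sequential outcome (Loc4, Downtown) coincides with the Nash profile (Loc4, Downtown).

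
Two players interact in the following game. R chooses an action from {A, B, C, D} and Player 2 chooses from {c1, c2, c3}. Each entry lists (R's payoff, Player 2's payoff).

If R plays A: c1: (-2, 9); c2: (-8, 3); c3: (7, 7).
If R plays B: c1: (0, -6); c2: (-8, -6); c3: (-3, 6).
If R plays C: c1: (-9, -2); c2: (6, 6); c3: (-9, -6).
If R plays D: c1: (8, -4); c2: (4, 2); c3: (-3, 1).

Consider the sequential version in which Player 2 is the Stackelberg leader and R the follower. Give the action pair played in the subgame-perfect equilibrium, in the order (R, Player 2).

Work backward from R's decision.
- c1: BR = D, leader payoff -4.
- c2: BR = C, leader payoff 6.
- c3: BR = A, leader payoff 7.
Maximizing over -4, 6, 7, Player 2 chooses c3. Subgame-perfect outcome: (A, c3) with payoffs (7, 7).

(A, c3)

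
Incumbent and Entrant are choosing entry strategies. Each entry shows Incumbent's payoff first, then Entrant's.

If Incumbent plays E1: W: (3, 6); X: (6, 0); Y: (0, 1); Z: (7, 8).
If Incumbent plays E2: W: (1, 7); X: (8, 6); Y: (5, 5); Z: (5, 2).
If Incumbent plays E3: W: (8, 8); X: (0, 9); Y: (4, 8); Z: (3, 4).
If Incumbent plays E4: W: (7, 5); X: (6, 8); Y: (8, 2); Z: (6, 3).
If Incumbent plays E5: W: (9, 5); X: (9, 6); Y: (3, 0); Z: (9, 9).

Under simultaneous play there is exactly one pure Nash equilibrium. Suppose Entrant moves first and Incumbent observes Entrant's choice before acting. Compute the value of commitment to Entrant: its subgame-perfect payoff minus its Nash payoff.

0

Work backward from Incumbent's decision.
- W: Incumbent compares 3, 1, 8, 7, 9 and picks E5; Entrant would get 5.
- X: Incumbent compares 6, 8, 0, 6, 9 and picks E5; Entrant would get 6.
- Y: Incumbent compares 0, 5, 4, 8, 3 and picks E4; Entrant would get 2.
- Z: Incumbent compares 7, 5, 3, 6, 9 and picks E5; Entrant would get 9.
Among 5, 6, 2, 9, the best is 9 at Z. Subgame-perfect outcome: (E5, Z) with payoffs (9, 9).
Under simultaneous play:
Incumbent's best replies: W→E5; X→E5; Y→E4; Z→E5.
Entrant's best replies: E1→Z; E2→W; E3→X; E4→X; E5→Z.
The unique mutual best reply is (E5, Z), giving (9, 9).
Entrant's commitment gain: 9 − 9 = 0.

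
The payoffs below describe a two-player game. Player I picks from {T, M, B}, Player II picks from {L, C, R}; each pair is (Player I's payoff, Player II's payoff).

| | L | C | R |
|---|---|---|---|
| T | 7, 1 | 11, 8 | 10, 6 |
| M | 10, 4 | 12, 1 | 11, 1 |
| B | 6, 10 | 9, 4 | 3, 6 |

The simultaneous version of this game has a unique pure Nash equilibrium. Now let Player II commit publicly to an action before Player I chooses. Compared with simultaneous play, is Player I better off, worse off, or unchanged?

Work backward from Player I's decision.
- L: BR = M, leader payoff 4.
- C: BR = M, leader payoff 1.
- R: BR = M, leader payoff 1.
Maximizing over 4, 1, 1, Player II chooses L. Subgame-perfect outcome: (M, L) with payoffs (10, 4).
For the simultaneous game, intersect best replies.
Player I's best replies: L→M; C→M; R→M.
Player II's best replies: T→C; M→L; B→L.
Only (M, L) has each player best-responding; Nash payoffs (10, 4).
Player I earns 10 sequentially versus 10 at the Nash outcome: unchanged.

unchanged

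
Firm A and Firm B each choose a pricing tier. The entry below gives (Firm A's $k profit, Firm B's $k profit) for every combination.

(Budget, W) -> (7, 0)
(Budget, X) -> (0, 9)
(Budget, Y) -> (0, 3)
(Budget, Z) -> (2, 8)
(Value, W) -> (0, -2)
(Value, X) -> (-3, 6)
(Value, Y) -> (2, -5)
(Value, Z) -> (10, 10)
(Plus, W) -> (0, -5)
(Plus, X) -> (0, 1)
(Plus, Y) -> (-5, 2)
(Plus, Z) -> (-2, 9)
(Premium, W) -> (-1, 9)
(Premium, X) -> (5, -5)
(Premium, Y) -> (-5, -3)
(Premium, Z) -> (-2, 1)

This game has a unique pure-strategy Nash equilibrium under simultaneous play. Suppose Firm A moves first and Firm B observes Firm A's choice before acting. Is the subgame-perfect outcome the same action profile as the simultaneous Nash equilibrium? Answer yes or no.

Backward induction with Firm A moving first.
- Budget: Firm B compares 0, 9, 3, 8 and picks X; Firm A would get 0.
- Value: Firm B compares -2, 6, -5, 10 and picks Z; Firm A would get 10.
- Plus: Firm B compares -5, 1, 2, 9 and picks Z; Firm A would get -2.
- Premium: Firm B compares 9, -5, -3, 1 and picks W; Firm A would get -1.
Firm A's induced payoffs are 0, 10, -2, -1, so Firm A commits to Value. Subgame-perfect outcome: (Value, Z) with payoffs (10, 10).
For the simultaneous game, intersect best replies.
Firm A's best replies: W→Budget; X→Premium; Y→Value; Z→Value.
Firm B's best replies: Budget→X; Value→Z; Plus→Z; Premium→W.
The unique mutual best reply is (Value, Z), giving (10, 10).
Sequential outcome (Value, Z) coincides with the Nash profile (Value, Z).

yes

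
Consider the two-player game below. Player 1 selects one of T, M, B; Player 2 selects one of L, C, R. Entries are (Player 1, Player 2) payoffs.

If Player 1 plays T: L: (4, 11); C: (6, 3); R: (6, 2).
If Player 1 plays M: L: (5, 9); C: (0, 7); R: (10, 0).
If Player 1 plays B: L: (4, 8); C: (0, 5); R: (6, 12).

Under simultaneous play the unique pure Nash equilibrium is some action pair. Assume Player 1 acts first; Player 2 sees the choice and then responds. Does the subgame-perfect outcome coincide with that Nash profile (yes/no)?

Work backward from Player 2's decision.
- T: Player 2 compares 11, 3, 2 and picks L; Player 1 would get 4.
- M: Player 2 compares 9, 7, 0 and picks L; Player 1 would get 5.
- B: Player 2 compares 8, 5, 12 and picks R; Player 1 would get 6.
Among 4, 5, 6, the best is 6 at B. Subgame-perfect outcome: (B, R) with payoffs (6, 12).
For the simultaneous game, intersect best replies.
Player 1's best replies: L→M; C→T; R→M.
Player 2's best replies: T→L; M→L; B→R.
The unique mutual best reply is (M, L), giving (5, 9).
Sequential outcome (B, R) differs from the Nash profile (M, L).

no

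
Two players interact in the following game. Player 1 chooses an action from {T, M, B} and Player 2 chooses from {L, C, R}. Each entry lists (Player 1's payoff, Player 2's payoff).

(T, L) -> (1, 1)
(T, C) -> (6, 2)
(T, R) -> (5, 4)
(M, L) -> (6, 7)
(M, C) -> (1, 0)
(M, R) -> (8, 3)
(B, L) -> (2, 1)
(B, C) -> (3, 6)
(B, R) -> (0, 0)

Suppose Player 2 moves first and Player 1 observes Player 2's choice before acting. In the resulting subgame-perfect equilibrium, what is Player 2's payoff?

7

Solve by backward induction (Player 2 leads).
- L → Player 1 plays M (best of 1, 6, 2); Player 2 gets 7.
- C → Player 1 plays T (best of 6, 1, 3); Player 2 gets 2.
- R → Player 1 plays M (best of 5, 8, 0); Player 2 gets 3.
Among 7, 2, 3, the best is 7 at L. Subgame-perfect outcome: (M, L) with payoffs (6, 7).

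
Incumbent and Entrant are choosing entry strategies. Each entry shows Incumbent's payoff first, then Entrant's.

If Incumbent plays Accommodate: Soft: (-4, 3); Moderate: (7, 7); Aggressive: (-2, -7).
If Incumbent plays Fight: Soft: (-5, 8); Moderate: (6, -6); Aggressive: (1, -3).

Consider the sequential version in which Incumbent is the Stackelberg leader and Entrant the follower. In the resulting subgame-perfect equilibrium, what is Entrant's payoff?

7

Solve by backward induction (Incumbent leads).
- Accommodate: BR = Moderate, leader payoff 7.
- Fight: BR = Soft, leader payoff -5.
Incumbent's induced payoffs are 7, -5, so Incumbent commits to Accommodate. Subgame-perfect outcome: (Accommodate, Moderate) with payoffs (7, 7).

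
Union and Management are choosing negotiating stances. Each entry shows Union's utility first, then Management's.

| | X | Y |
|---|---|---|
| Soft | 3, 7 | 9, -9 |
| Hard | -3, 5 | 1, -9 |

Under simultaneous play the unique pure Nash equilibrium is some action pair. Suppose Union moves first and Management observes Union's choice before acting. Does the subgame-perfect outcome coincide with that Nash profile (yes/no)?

yes

Solve by backward induction (Union leads).
- Soft → Management plays X (best of 7, -9); Union gets 3.
- Hard → Management plays X (best of 5, -9); Union gets -3.
Among 3, -3, the best is 3 at Soft. Subgame-perfect outcome: (Soft, X) with payoffs (3, 7).
Now find the simultaneous Nash equilibrium.
Union's best replies: X→Soft; Y→Soft.
Management's best replies: Soft→X; Hard→X.
The unique mutual best reply is (Soft, X), giving (3, 7).
Sequential outcome (Soft, X) coincides with the Nash profile (Soft, X).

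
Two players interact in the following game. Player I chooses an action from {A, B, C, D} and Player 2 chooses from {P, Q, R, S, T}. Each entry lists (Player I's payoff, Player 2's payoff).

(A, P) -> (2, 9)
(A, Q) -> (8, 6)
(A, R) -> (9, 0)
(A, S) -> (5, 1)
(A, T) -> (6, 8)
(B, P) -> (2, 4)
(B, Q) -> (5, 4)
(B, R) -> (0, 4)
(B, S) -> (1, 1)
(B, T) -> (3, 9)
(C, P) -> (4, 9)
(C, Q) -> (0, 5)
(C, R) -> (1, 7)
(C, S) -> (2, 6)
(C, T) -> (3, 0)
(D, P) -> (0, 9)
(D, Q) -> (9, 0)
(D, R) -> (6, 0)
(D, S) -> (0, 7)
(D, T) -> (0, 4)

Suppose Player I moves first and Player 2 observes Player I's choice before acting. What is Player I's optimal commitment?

C

Work backward from Player 2's decision.
- A → Player 2 plays P (best of 9, 6, 0, 1, 8); Player I gets 2.
- B → Player 2 plays T (best of 4, 4, 4, 1, 9); Player I gets 3.
- C → Player 2 plays P (best of 9, 5, 7, 6, 0); Player I gets 4.
- D → Player 2 plays P (best of 9, 0, 0, 7, 4); Player I gets 0.
Among 2, 3, 4, 0, the best is 4 at C. Subgame-perfect outcome: (C, P) with payoffs (4, 9).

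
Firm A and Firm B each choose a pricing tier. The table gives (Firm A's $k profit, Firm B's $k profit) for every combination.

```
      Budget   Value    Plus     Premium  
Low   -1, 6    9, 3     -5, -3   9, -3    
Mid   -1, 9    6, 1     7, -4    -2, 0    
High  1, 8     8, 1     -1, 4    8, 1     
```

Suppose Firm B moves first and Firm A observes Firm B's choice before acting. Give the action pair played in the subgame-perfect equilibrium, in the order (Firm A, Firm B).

(High, Budget)

Firm A best-responds to each possible Firm B move:
- Budget: Firm A compares -1, -1, 1 and picks High; Firm B would get 8.
- Value: Firm A compares 9, 6, 8 and picks Low; Firm B would get 3.
- Plus: Firm A compares -5, 7, -1 and picks Mid; Firm B would get -4.
- Premium: Firm A compares 9, -2, 8 and picks Low; Firm B would get -3.
Among 8, 3, -4, -3, the best is 8 at Budget. Subgame-perfect outcome: (High, Budget) with payoffs (1, 8).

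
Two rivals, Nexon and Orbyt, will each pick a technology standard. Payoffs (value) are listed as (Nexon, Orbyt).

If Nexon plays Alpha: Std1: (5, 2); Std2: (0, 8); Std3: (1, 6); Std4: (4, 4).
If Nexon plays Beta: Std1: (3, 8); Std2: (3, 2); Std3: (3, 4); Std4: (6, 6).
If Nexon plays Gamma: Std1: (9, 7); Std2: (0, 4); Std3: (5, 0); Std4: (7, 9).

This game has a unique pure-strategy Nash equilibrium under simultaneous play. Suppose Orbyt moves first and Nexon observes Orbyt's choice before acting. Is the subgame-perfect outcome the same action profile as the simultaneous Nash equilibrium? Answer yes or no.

Solve by backward induction (Orbyt leads).
- Std1: Nexon compares 5, 3, 9 and picks Gamma; Orbyt would get 7.
- Std2: Nexon compares 0, 3, 0 and picks Beta; Orbyt would get 2.
- Std3: Nexon compares 1, 3, 5 and picks Gamma; Orbyt would get 0.
- Std4: Nexon compares 4, 6, 7 and picks Gamma; Orbyt would get 9.
Orbyt's induced payoffs are 7, 2, 0, 9, so Orbyt commits to Std4. Subgame-perfect outcome: (Gamma, Std4) with payoffs (7, 9).
Now find the simultaneous Nash equilibrium.
Nexon's best replies: Std1→Gamma; Std2→Beta; Std3→Gamma; Std4→Gamma.
Orbyt's best replies: Alpha→Std2; Beta→Std1; Gamma→Std4.
Only (Gamma, Std4) has each player best-responding; Nash payoffs (7, 9).
Sequential outcome (Gamma, Std4) coincides with the Nash profile (Gamma, Std4).

yes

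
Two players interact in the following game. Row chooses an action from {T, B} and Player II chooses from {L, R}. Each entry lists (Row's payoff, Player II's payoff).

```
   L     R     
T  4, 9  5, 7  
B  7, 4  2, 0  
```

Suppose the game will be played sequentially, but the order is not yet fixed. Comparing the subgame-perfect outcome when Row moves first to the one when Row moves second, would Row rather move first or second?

first

If Row leads: Player II's best replies are T→L, B→L; Row's induced payoffs 4, 7; outcome (B, L), payoffs (7, 4).
If Player II leads: Row's best replies are L→B, R→T; Player II's induced payoffs 4, 7; outcome (T, R), payoffs (5, 7).
Row gets 7 moving first and 5 moving second, so Row prefers to move first.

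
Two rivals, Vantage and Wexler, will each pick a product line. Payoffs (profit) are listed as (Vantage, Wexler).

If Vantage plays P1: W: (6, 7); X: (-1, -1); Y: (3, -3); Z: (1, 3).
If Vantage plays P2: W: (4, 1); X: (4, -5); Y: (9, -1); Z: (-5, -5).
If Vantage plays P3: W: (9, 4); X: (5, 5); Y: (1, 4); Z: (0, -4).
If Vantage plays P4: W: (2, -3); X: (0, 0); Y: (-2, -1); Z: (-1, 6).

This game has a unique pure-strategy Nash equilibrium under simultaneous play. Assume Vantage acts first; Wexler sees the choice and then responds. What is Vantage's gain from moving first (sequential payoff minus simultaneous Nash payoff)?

Work backward from Wexler's decision.
- P1: BR = W, leader payoff 6.
- P2: BR = W, leader payoff 4.
- P3: BR = X, leader payoff 5.
- P4: BR = Z, leader payoff -1.
Among 6, 4, 5, -1, the best is 6 at P1. Subgame-perfect outcome: (P1, W) with payoffs (6, 7).
Now find the simultaneous Nash equilibrium.
Vantage's best replies: W→P3; X→P3; Y→P2; Z→P1.
Wexler's best replies: P1→W; P2→W; P3→X; P4→Z.
Only (P3, X) has each player best-responding; Nash payoffs (5, 5).
Vantage's commitment gain: 6 − 5 = 1.

1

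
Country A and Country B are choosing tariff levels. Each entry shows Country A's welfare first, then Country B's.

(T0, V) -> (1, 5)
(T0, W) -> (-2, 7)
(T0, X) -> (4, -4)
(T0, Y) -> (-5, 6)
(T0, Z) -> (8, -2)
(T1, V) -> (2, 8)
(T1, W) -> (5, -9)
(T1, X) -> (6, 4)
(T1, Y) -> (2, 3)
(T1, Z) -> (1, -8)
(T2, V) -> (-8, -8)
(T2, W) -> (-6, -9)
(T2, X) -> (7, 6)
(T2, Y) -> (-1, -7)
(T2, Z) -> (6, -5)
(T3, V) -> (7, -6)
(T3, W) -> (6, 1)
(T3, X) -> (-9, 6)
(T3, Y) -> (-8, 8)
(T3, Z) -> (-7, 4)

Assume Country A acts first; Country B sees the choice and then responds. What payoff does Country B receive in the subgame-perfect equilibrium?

Country B best-responds to each possible Country A move:
- T0: Country B compares 5, 7, -4, 6, -2 and picks W; Country A would get -2.
- T1: Country B compares 8, -9, 4, 3, -8 and picks V; Country A would get 2.
- T2: Country B compares -8, -9, 6, -7, -5 and picks X; Country A would get 7.
- T3: Country B compares -6, 1, 6, 8, 4 and picks Y; Country A would get -8.
Among -2, 2, 7, -8, the best is 7 at T2. Subgame-perfect outcome: (T2, X) with payoffs (7, 6).

6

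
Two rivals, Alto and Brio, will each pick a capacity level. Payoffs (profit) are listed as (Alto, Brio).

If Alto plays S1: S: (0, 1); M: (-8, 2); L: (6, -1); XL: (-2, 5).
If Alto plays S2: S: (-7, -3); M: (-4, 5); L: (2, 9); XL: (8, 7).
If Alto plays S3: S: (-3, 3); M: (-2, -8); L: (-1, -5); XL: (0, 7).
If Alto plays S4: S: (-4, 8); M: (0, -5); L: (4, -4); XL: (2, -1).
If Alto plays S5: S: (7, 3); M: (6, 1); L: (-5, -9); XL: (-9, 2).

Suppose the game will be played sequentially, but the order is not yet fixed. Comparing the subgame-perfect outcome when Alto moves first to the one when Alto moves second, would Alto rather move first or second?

second

If Alto leads: Brio's best replies are S1→XL, S2→L, S3→XL, S4→S, S5→S; Alto's induced payoffs -2, 2, 0, -4, 7; outcome (S5, S), payoffs (7, 3).
If Brio leads: Alto's best replies are S→S5, M→S5, L→S1, XL→S2; Brio's induced payoffs 3, 1, -1, 7; outcome (S2, XL), payoffs (8, 7).
Alto gets 7 moving first and 8 moving second, so Alto prefers to move second.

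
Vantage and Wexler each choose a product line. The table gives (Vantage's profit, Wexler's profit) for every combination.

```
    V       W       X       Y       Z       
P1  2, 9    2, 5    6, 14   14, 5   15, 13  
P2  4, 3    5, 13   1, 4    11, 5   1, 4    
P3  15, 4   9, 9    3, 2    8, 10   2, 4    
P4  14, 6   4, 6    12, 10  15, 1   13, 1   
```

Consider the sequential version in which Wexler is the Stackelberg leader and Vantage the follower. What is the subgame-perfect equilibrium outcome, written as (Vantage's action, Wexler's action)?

(P1, Z)

Vantage best-responds to each possible Wexler move:
- V: Vantage compares 2, 4, 15, 14 and picks P3; Wexler would get 4.
- W: Vantage compares 2, 5, 9, 4 and picks P3; Wexler would get 9.
- X: Vantage compares 6, 1, 3, 12 and picks P4; Wexler would get 10.
- Y: Vantage compares 14, 11, 8, 15 and picks P4; Wexler would get 1.
- Z: Vantage compares 15, 1, 2, 13 and picks P1; Wexler would get 13.
Maximizing over 4, 9, 10, 1, 13, Wexler chooses Z. Subgame-perfect outcome: (P1, Z) with payoffs (15, 13).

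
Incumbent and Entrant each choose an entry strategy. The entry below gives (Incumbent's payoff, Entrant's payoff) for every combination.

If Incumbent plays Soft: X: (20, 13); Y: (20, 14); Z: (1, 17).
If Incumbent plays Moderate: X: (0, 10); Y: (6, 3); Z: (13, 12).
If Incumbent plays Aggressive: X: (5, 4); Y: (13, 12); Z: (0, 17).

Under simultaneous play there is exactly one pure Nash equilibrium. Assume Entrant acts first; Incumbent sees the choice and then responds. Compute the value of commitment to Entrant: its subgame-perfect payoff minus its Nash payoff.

2

Incumbent best-responds to each possible Entrant move:
- X: Incumbent compares 20, 0, 5 and picks Soft; Entrant would get 13.
- Y: Incumbent compares 20, 6, 13 and picks Soft; Entrant would get 14.
- Z: Incumbent compares 1, 13, 0 and picks Moderate; Entrant would get 12.
Among 13, 14, 12, the best is 14 at Y. Subgame-perfect outcome: (Soft, Y) with payoffs (20, 14).
For the simultaneous game, intersect best replies.
Incumbent's best replies: X→Soft; Y→Soft; Z→Moderate.
Entrant's best replies: Soft→Z; Moderate→Z; Aggressive→Z.
Only (Moderate, Z) has each player best-responding; Nash payoffs (13, 12).
Entrant's commitment gain: 14 − 12 = 2.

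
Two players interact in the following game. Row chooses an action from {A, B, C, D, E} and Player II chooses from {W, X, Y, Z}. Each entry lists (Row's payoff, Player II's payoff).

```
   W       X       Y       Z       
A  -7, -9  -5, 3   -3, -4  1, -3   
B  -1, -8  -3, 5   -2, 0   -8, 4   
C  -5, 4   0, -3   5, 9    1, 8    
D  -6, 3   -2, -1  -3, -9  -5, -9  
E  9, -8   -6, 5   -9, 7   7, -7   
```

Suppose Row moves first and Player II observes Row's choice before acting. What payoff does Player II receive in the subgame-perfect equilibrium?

Backward induction with Row moving first.
- A → Player II plays X (best of -9, 3, -4, -3); Row gets -5.
- B → Player II plays X (best of -8, 5, 0, 4); Row gets -3.
- C → Player II plays Y (best of 4, -3, 9, 8); Row gets 5.
- D → Player II plays W (best of 3, -1, -9, -9); Row gets -6.
- E → Player II plays Y (best of -8, 5, 7, -7); Row gets -9.
Maximizing over -5, -3, 5, -6, -9, Row chooses C. Subgame-perfect outcome: (C, Y) with payoffs (5, 9).

9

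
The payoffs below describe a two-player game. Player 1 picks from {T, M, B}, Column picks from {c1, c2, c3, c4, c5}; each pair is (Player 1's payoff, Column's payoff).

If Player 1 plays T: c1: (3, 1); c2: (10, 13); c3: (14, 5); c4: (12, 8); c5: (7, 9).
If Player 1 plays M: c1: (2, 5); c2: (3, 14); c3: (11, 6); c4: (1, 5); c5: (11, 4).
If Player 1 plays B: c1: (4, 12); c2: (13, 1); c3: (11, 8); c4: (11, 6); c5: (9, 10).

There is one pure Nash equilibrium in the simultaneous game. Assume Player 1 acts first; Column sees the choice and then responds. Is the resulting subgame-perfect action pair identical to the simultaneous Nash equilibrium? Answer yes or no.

Work backward from Column's decision.
- T: Column compares 1, 13, 5, 8, 9 and picks c2; Player 1 would get 10.
- M: Column compares 5, 14, 6, 5, 4 and picks c2; Player 1 would get 3.
- B: Column compares 12, 1, 8, 6, 10 and picks c1; Player 1 would get 4.
Player 1's induced payoffs are 10, 3, 4, so Player 1 commits to T. Subgame-perfect outcome: (T, c2) with payoffs (10, 13).
Under simultaneous play:
Player 1's best replies: c1→B; c2→B; c3→T; c4→T; c5→M.
Column's best replies: T→c2; M→c2; B→c1.
The unique mutual best reply is (B, c1), giving (4, 12).
Sequential outcome (T, c2) differs from the Nash profile (B, c1).

no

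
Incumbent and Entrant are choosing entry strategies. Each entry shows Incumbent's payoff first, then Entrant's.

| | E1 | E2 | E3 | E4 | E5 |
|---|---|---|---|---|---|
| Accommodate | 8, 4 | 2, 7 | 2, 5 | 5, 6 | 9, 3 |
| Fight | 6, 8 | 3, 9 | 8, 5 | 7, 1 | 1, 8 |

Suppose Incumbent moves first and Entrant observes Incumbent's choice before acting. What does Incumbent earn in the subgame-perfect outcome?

Entrant best-responds to each possible Incumbent move:
- Accommodate → Entrant plays E2 (best of 4, 7, 5, 6, 3); Incumbent gets 2.
- Fight → Entrant plays E2 (best of 8, 9, 5, 1, 8); Incumbent gets 3.
Incumbent's induced payoffs are 2, 3, so Incumbent commits to Fight. Subgame-perfect outcome: (Fight, E2) with payoffs (3, 9).

3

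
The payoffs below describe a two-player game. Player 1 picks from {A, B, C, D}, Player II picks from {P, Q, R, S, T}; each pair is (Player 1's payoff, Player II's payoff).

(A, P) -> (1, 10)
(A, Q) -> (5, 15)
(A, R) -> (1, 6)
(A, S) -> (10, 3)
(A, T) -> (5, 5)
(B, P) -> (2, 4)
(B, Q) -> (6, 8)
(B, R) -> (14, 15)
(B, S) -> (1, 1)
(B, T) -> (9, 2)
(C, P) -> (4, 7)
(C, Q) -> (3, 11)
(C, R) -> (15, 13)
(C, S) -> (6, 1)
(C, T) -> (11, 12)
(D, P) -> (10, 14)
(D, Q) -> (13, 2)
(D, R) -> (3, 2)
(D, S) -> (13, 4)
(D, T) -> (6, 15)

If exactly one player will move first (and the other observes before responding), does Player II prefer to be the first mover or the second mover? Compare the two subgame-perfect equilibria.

If Player 1 leads: Player II's best replies are A→Q, B→R, C→R, D→T; Player 1's induced payoffs 5, 14, 15, 6; outcome (C, R), payoffs (15, 13).
If Player II leads: Player 1's best replies are P→D, Q→D, R→C, S→D, T→C; Player II's induced payoffs 14, 2, 13, 4, 12; outcome (D, P), payoffs (10, 14).
Player II gets 14 moving first and 13 moving second, so Player II prefers to move first.

first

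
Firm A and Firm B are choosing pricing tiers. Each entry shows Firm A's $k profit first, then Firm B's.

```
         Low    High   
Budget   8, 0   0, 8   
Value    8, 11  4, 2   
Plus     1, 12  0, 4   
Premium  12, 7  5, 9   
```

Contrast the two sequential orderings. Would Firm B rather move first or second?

If Firm A leads: Firm B's best replies are Budget→High, Value→Low, Plus→Low, Premium→High; Firm A's induced payoffs 0, 8, 1, 5; outcome (Value, Low), payoffs (8, 11).
If Firm B leads: Firm A's best replies are Low→Premium, High→Premium; Firm B's induced payoffs 7, 9; outcome (Premium, High), payoffs (5, 9).
Firm B gets 9 moving first and 11 moving second, so Firm B prefers to move second.

second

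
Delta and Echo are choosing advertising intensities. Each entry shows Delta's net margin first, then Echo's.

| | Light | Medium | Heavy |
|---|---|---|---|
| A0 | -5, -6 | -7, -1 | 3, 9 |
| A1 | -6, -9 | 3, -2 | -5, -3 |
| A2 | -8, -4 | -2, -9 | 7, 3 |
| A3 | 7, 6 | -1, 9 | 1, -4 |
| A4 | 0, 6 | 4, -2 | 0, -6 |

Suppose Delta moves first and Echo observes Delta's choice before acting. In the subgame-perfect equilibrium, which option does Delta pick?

A2

Solve by backward induction (Delta leads).
- A0: BR = Heavy, leader payoff 3.
- A1: BR = Medium, leader payoff 3.
- A2: BR = Heavy, leader payoff 7.
- A3: BR = Medium, leader payoff -1.
- A4: BR = Light, leader payoff 0.
Maximizing over 3, 3, 7, -1, 0, Delta chooses A2. Subgame-perfect outcome: (A2, Heavy) with payoffs (7, 3).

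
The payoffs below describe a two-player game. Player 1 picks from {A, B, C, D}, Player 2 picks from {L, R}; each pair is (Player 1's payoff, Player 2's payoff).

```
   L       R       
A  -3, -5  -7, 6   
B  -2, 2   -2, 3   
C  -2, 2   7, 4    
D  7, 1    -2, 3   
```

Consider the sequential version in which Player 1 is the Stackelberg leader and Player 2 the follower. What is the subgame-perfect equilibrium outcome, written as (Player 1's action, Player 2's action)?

Solve by backward induction (Player 1 leads).
- A → Player 2 plays R (best of -5, 6); Player 1 gets -7.
- B → Player 2 plays R (best of 2, 3); Player 1 gets -2.
- C → Player 2 plays R (best of 2, 4); Player 1 gets 7.
- D → Player 2 plays R (best of 1, 3); Player 1 gets -2.
Player 1's induced payoffs are -7, -2, 7, -2, so Player 1 commits to C. Subgame-perfect outcome: (C, R) with payoffs (7, 4).

(C, R)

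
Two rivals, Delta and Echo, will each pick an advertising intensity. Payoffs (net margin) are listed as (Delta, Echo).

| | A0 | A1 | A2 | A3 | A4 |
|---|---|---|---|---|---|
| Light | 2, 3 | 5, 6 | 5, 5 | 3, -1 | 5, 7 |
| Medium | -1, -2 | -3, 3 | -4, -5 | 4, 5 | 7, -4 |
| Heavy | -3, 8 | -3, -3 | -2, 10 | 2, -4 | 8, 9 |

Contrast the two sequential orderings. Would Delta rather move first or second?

If Delta leads: Echo's best replies are Light→A4, Medium→A3, Heavy→A2; Delta's induced payoffs 5, 4, -2; outcome (Light, A4), payoffs (5, 7).
If Echo leads: Delta's best replies are A0→Light, A1→Light, A2→Light, A3→Medium, A4→Heavy; Echo's induced payoffs 3, 6, 5, 5, 9; outcome (Heavy, A4), payoffs (8, 9).
Delta gets 5 moving first and 8 moving second, so Delta prefers to move second.

second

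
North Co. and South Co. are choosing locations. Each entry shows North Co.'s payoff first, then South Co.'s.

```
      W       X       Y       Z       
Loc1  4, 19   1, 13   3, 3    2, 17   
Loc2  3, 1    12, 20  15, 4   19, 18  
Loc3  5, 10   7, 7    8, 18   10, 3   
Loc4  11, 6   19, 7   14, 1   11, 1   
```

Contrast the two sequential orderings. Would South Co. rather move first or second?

first

If North Co. leads: South Co.'s best replies are Loc1→W, Loc2→X, Loc3→Y, Loc4→X; North Co.'s induced payoffs 4, 12, 8, 19; outcome (Loc4, X), payoffs (19, 7).
If South Co. leads: North Co.'s best replies are W→Loc4, X→Loc4, Y→Loc2, Z→Loc2; South Co.'s induced payoffs 6, 7, 4, 18; outcome (Loc2, Z), payoffs (19, 18).
South Co. gets 18 moving first and 7 moving second, so South Co. prefers to move first.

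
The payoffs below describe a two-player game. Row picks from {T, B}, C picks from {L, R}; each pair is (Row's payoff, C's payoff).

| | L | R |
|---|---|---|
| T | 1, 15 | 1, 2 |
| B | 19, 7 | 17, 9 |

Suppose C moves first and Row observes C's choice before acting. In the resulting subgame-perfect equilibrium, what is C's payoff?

9

Backward induction with C moving first.
- L → Row plays B (best of 1, 19); C gets 7.
- R → Row plays B (best of 1, 17); C gets 9.
C's induced payoffs are 7, 9, so C commits to R. Subgame-perfect outcome: (B, R) with payoffs (17, 9).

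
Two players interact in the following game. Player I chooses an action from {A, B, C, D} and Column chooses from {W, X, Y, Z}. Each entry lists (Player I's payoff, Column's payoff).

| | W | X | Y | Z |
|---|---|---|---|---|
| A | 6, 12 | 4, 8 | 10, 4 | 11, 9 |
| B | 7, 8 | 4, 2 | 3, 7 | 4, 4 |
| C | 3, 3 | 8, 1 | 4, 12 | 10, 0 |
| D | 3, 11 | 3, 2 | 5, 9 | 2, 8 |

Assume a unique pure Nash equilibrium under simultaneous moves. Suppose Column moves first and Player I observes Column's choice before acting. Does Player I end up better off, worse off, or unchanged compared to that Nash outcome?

better off

Work backward from Player I's decision.
- W: BR = B, leader payoff 8.
- X: BR = C, leader payoff 1.
- Y: BR = A, leader payoff 4.
- Z: BR = A, leader payoff 9.
Column's induced payoffs are 8, 1, 4, 9, so Column commits to Z. Subgame-perfect outcome: (A, Z) with payoffs (11, 9).
Now find the simultaneous Nash equilibrium.
Player I's best replies: W→B; X→C; Y→A; Z→A.
Column's best replies: A→W; B→W; C→Y; D→W.
The unique mutual best reply is (B, W), giving (7, 8).
Player I earns 11 sequentially versus 7 at the Nash outcome: better off.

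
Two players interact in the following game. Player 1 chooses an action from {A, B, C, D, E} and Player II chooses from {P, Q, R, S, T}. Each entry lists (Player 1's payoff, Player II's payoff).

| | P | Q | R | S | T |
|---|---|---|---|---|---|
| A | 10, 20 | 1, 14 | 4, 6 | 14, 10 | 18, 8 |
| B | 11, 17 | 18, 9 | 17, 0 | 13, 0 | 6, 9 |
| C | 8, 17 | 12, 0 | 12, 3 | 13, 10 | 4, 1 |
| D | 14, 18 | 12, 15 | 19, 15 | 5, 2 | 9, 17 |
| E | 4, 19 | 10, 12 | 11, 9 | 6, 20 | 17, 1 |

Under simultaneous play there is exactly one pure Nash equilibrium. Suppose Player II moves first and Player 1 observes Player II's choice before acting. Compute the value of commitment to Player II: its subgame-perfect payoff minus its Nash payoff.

Player 1 best-responds to each possible Player II move:
- P: Player 1 compares 10, 11, 8, 14, 4 and picks D; Player II would get 18.
- Q: Player 1 compares 1, 18, 12, 12, 10 and picks B; Player II would get 9.
- R: Player 1 compares 4, 17, 12, 19, 11 and picks D; Player II would get 15.
- S: Player 1 compares 14, 13, 13, 5, 6 and picks A; Player II would get 10.
- T: Player 1 compares 18, 6, 4, 9, 17 and picks A; Player II would get 8.
Among 18, 9, 15, 10, 8, the best is 18 at P. Subgame-perfect outcome: (D, P) with payoffs (14, 18).
For the simultaneous game, intersect best replies.
Player 1's best replies: P→D; Q→B; R→D; S→A; T→A.
Player II's best replies: A→P; B→P; C→P; D→P; E→S.
Only (D, P) has each player best-responding; Nash payoffs (14, 18).
Player II's commitment gain: 18 − 18 = 0.

0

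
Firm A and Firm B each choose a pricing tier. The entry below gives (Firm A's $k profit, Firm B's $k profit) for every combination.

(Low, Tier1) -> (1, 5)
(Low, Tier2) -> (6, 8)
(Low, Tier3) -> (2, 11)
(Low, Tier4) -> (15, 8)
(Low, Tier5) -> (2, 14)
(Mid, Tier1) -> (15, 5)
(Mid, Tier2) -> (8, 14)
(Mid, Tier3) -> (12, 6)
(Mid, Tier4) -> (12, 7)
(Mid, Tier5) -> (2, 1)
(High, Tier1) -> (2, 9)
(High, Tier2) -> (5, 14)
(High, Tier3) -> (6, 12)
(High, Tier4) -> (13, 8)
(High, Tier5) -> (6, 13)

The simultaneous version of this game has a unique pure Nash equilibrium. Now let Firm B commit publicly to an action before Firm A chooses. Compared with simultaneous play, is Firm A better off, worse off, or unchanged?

unchanged

Firm A best-responds to each possible Firm B move:
- Tier1: Firm A compares 1, 15, 2 and picks Mid; Firm B would get 5.
- Tier2: Firm A compares 6, 8, 5 and picks Mid; Firm B would get 14.
- Tier3: Firm A compares 2, 12, 6 and picks Mid; Firm B would get 6.
- Tier4: Firm A compares 15, 12, 13 and picks Low; Firm B would get 8.
- Tier5: Firm A compares 2, 2, 6 and picks High; Firm B would get 13.
Among 5, 14, 6, 8, 13, the best is 14 at Tier2. Subgame-perfect outcome: (Mid, Tier2) with payoffs (8, 14).
For the simultaneous game, intersect best replies.
Firm A's best replies: Tier1→Mid; Tier2→Mid; Tier3→Mid; Tier4→Low; Tier5→High.
Firm B's best replies: Low→Tier5; Mid→Tier2; High→Tier2.
Only (Mid, Tier2) has each player best-responding; Nash payoffs (8, 14).
Firm A earns 8 sequentially versus 8 at the Nash outcome: unchanged.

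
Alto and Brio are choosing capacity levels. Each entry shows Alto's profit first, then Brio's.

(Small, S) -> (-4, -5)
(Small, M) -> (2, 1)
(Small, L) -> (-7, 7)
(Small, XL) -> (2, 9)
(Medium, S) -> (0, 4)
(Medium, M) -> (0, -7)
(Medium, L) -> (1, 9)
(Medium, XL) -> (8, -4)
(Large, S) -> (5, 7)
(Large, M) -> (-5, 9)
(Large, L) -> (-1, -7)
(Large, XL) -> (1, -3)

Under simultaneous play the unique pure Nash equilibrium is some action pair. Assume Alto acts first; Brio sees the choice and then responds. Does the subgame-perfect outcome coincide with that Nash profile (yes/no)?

no

Brio best-responds to each possible Alto move:
- Small: Brio compares -5, 1, 7, 9 and picks XL; Alto would get 2.
- Medium: Brio compares 4, -7, 9, -4 and picks L; Alto would get 1.
- Large: Brio compares 7, 9, -7, -3 and picks M; Alto would get -5.
Alto's induced payoffs are 2, 1, -5, so Alto commits to Small. Subgame-perfect outcome: (Small, XL) with payoffs (2, 9).
For the simultaneous game, intersect best replies.
Alto's best replies: S→Large; M→Small; L→Medium; XL→Medium.
Brio's best replies: Small→XL; Medium→L; Large→M.
Only (Medium, L) has each player best-responding; Nash payoffs (1, 9).
Sequential outcome (Small, XL) differs from the Nash profile (Medium, L).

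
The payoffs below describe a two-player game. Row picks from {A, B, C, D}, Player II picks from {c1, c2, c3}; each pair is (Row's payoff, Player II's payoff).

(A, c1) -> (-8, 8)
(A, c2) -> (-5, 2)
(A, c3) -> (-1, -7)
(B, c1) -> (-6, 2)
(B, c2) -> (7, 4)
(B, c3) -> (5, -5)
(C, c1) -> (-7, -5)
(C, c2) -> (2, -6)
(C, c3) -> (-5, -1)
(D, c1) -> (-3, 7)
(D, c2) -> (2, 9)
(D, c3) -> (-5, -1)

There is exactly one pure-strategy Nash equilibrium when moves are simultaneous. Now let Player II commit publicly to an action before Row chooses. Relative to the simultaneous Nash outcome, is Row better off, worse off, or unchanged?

Row best-responds to each possible Player II move:
- c1: Row compares -8, -6, -7, -3 and picks D; Player II would get 7.
- c2: Row compares -5, 7, 2, 2 and picks B; Player II would get 4.
- c3: Row compares -1, 5, -5, -5 and picks B; Player II would get -5.
Maximizing over 7, 4, -5, Player II chooses c1. Subgame-perfect outcome: (D, c1) with payoffs (-3, 7).
For the simultaneous game, intersect best replies.
Row's best replies: c1→D; c2→B; c3→B.
Player II's best replies: A→c1; B→c2; C→c3; D→c2.
The unique mutual best reply is (B, c2), giving (7, 4).
Row earns -3 sequentially versus 7 at the Nash outcome: worse off.

worse off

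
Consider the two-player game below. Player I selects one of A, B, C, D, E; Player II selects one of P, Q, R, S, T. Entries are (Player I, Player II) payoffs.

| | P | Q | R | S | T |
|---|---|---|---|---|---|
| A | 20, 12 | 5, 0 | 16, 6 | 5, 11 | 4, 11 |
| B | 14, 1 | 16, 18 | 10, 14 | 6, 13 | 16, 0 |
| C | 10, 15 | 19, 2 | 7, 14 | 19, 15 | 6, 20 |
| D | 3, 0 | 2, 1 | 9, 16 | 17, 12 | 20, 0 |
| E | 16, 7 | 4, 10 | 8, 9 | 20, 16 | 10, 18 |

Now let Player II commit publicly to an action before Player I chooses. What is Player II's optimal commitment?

Work backward from Player I's decision.
- P → Player I plays A (best of 20, 14, 10, 3, 16); Player II gets 12.
- Q → Player I plays C (best of 5, 16, 19, 2, 4); Player II gets 2.
- R → Player I plays A (best of 16, 10, 7, 9, 8); Player II gets 6.
- S → Player I plays E (best of 5, 6, 19, 17, 20); Player II gets 16.
- T → Player I plays D (best of 4, 16, 6, 20, 10); Player II gets 0.
Among 12, 2, 6, 16, 0, the best is 16 at S. Subgame-perfect outcome: (E, S) with payoffs (20, 16).

S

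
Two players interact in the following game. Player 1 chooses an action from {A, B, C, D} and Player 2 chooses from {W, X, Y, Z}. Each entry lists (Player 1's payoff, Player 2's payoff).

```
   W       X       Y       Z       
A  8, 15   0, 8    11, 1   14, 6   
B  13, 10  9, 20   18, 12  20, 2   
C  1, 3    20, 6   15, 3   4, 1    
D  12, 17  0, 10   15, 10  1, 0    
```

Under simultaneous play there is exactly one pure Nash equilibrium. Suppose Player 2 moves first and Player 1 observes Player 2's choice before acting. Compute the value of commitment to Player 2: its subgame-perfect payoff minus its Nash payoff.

6

Player 1 best-responds to each possible Player 2 move:
- W: Player 1 compares 8, 13, 1, 12 and picks B; Player 2 would get 10.
- X: Player 1 compares 0, 9, 20, 0 and picks C; Player 2 would get 6.
- Y: Player 1 compares 11, 18, 15, 15 and picks B; Player 2 would get 12.
- Z: Player 1 compares 14, 20, 4, 1 and picks B; Player 2 would get 2.
Maximizing over 10, 6, 12, 2, Player 2 chooses Y. Subgame-perfect outcome: (B, Y) with payoffs (18, 12).
Now find the simultaneous Nash equilibrium.
Player 1's best replies: W→B; X→C; Y→B; Z→B.
Player 2's best replies: A→W; B→X; C→X; D→W.
The unique mutual best reply is (C, X), giving (20, 6).
Player 2's commitment gain: 12 − 6 = 6.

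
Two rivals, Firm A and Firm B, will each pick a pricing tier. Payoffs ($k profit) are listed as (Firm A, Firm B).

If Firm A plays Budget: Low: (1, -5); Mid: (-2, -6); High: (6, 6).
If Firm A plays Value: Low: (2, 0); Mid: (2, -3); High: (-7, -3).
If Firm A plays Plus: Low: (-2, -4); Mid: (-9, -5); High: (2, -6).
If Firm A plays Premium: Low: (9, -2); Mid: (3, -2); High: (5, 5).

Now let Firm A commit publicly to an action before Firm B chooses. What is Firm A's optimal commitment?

Work backward from Firm B's decision.
- Budget → Firm B plays High (best of -5, -6, 6); Firm A gets 6.
- Value → Firm B plays Low (best of 0, -3, -3); Firm A gets 2.
- Plus → Firm B plays Low (best of -4, -5, -6); Firm A gets -2.
- Premium → Firm B plays High (best of -2, -2, 5); Firm A gets 5.
Firm A's induced payoffs are 6, 2, -2, 5, so Firm A commits to Budget. Subgame-perfect outcome: (Budget, High) with payoffs (6, 6).

Budget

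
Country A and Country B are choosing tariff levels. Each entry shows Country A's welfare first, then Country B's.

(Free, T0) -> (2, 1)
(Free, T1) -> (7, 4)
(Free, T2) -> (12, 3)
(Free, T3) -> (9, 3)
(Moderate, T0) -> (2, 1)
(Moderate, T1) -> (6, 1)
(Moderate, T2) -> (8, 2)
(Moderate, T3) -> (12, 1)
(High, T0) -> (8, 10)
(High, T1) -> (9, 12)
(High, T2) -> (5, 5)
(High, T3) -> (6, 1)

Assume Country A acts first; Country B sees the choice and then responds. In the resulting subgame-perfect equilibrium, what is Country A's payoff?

9

Country B best-responds to each possible Country A move:
- Free → Country B plays T1 (best of 1, 4, 3, 3); Country A gets 7.
- Moderate → Country B plays T2 (best of 1, 1, 2, 1); Country A gets 8.
- High → Country B plays T1 (best of 10, 12, 5, 1); Country A gets 9.
Maximizing over 7, 8, 9, Country A chooses High. Subgame-perfect outcome: (High, T1) with payoffs (9, 12).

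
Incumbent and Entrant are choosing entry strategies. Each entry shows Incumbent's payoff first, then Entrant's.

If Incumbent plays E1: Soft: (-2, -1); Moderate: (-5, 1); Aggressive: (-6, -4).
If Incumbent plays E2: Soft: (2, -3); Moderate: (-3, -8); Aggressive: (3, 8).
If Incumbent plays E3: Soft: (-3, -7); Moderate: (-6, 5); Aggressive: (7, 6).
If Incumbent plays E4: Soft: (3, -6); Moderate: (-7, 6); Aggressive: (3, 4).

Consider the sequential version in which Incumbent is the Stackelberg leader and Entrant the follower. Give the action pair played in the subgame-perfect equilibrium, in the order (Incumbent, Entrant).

Work backward from Entrant's decision.
- E1: BR = Moderate, leader payoff -5.
- E2: BR = Aggressive, leader payoff 3.
- E3: BR = Aggressive, leader payoff 7.
- E4: BR = Moderate, leader payoff -7.
Maximizing over -5, 3, 7, -7, Incumbent chooses E3. Subgame-perfect outcome: (E3, Aggressive) with payoffs (7, 6).

(E3, Aggressive)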